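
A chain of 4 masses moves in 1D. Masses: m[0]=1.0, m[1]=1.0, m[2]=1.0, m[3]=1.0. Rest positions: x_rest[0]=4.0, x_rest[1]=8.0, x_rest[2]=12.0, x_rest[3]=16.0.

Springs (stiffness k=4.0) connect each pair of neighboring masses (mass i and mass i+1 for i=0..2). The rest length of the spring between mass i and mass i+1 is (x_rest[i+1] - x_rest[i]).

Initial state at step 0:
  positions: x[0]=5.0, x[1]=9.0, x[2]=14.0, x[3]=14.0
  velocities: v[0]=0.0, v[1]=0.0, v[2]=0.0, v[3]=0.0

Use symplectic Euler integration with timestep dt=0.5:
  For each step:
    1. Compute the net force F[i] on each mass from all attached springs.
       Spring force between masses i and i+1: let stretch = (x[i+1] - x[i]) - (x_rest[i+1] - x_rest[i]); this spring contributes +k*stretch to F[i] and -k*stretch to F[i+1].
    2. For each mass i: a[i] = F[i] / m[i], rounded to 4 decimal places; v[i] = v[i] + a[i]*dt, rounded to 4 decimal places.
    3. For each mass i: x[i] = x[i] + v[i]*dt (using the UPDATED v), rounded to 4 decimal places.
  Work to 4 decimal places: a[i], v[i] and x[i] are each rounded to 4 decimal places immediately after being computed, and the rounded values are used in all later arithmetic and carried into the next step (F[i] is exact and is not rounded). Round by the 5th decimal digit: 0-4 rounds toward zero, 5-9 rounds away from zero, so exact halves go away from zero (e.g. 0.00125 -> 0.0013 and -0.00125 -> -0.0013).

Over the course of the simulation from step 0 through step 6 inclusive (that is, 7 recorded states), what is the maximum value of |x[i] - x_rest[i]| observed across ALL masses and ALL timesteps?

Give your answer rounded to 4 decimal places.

Step 0: x=[5.0000 9.0000 14.0000 14.0000] v=[0.0000 0.0000 0.0000 0.0000]
Step 1: x=[5.0000 10.0000 9.0000 18.0000] v=[0.0000 2.0000 -10.0000 8.0000]
Step 2: x=[6.0000 5.0000 14.0000 17.0000] v=[2.0000 -10.0000 10.0000 -2.0000]
Step 3: x=[2.0000 10.0000 13.0000 17.0000] v=[-8.0000 10.0000 -2.0000 0.0000]
Step 4: x=[2.0000 10.0000 13.0000 17.0000] v=[0.0000 0.0000 0.0000 0.0000]
Step 5: x=[6.0000 5.0000 14.0000 17.0000] v=[8.0000 -10.0000 2.0000 0.0000]
Step 6: x=[5.0000 10.0000 9.0000 18.0000] v=[-2.0000 10.0000 -10.0000 2.0000]
Max displacement = 3.0000

Answer: 3.0000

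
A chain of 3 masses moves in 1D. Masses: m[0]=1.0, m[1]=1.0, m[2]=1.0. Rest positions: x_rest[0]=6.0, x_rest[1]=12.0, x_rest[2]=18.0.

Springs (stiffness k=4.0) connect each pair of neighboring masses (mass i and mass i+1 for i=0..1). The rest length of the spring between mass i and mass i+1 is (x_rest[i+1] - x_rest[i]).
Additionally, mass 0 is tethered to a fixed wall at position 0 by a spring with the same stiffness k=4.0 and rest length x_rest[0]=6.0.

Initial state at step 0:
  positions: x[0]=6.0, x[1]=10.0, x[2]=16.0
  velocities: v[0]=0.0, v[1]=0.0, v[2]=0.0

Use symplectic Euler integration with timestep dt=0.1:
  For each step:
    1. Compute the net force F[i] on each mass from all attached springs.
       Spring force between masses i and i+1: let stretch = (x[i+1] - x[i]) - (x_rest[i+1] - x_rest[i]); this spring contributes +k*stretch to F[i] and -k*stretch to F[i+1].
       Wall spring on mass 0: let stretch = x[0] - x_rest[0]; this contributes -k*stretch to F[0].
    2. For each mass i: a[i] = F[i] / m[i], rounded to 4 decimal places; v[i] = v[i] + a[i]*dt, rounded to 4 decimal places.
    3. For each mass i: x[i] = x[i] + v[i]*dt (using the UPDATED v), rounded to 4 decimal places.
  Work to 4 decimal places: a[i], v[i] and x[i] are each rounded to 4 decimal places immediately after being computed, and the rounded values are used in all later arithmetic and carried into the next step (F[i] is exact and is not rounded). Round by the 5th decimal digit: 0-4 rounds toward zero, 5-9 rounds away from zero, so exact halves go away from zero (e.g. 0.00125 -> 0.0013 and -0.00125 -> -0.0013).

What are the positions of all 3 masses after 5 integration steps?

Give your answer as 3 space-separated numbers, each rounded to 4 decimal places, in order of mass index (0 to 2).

Step 0: x=[6.0000 10.0000 16.0000] v=[0.0000 0.0000 0.0000]
Step 1: x=[5.9200 10.0800 16.0000] v=[-0.8000 0.8000 0.0000]
Step 2: x=[5.7696 10.2304 16.0032] v=[-1.5040 1.5040 0.0320]
Step 3: x=[5.5669 10.4333 16.0155] v=[-2.0275 2.0288 0.1229]
Step 4: x=[5.3361 10.6648 16.0445] v=[-2.3077 2.3151 0.2900]
Step 5: x=[5.1050 10.8984 16.0983] v=[-2.3107 2.3355 0.5381]

Answer: 5.1050 10.8984 16.0983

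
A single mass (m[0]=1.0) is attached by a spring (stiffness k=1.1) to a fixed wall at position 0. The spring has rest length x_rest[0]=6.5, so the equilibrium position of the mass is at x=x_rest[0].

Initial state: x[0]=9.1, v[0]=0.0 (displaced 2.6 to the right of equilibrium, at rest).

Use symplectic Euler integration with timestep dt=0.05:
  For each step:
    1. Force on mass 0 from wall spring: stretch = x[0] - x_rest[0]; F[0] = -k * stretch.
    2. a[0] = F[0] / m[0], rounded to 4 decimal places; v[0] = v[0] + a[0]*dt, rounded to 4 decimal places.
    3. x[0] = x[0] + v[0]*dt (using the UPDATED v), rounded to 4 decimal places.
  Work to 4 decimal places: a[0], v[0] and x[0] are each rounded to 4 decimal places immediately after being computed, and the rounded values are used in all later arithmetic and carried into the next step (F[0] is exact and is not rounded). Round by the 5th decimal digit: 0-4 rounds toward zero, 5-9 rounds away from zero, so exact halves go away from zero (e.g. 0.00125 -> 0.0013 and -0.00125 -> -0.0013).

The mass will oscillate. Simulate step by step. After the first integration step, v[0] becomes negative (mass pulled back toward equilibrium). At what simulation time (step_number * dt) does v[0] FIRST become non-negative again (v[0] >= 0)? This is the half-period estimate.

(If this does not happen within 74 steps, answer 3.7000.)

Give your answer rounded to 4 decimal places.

Step 0: x=[9.1000] v=[0.0000]
Step 1: x=[9.0929] v=[-0.1430]
Step 2: x=[9.0786] v=[-0.2856]
Step 3: x=[9.0572] v=[-0.4274]
Step 4: x=[9.0288] v=[-0.5680]
Step 5: x=[8.9934] v=[-0.7071]
Step 6: x=[8.9512] v=[-0.8442]
Step 7: x=[8.9023] v=[-0.9790]
Step 8: x=[8.8467] v=[-1.1111]
Step 9: x=[8.7847] v=[-1.2402]
Step 10: x=[8.7164] v=[-1.3659]
Step 11: x=[8.6420] v=[-1.4878]
Step 12: x=[8.5617] v=[-1.6056]
Step 13: x=[8.4758] v=[-1.7190]
Step 14: x=[8.3844] v=[-1.8277]
Step 15: x=[8.2878] v=[-1.9313]
Step 16: x=[8.1863] v=[-2.0296]
Step 17: x=[8.0802] v=[-2.1223]
Step 18: x=[7.9697] v=[-2.2092]
Step 19: x=[7.8552] v=[-2.2900]
Step 20: x=[7.7370] v=[-2.3645]
Step 21: x=[7.6154] v=[-2.4325]
Step 22: x=[7.4907] v=[-2.4938]
Step 23: x=[7.3633] v=[-2.5483]
Step 24: x=[7.2335] v=[-2.5958]
Step 25: x=[7.1017] v=[-2.6361]
Step 26: x=[6.9682] v=[-2.6692]
Step 27: x=[6.8335] v=[-2.6950]
Step 28: x=[6.6978] v=[-2.7133]
Step 29: x=[6.5616] v=[-2.7242]
Step 30: x=[6.4252] v=[-2.7276]
Step 31: x=[6.2890] v=[-2.7235]
Step 32: x=[6.1534] v=[-2.7119]
Step 33: x=[6.0188] v=[-2.6928]
Step 34: x=[5.8855] v=[-2.6663]
Step 35: x=[5.7539] v=[-2.6325]
Step 36: x=[5.6243] v=[-2.5915]
Step 37: x=[5.4971] v=[-2.5433]
Step 38: x=[5.3727] v=[-2.4881]
Step 39: x=[5.2514] v=[-2.4261]
Step 40: x=[5.1335] v=[-2.3574]
Step 41: x=[5.0194] v=[-2.2822]
Step 42: x=[4.9094] v=[-2.2008]
Step 43: x=[4.8037] v=[-2.1133]
Step 44: x=[4.7027] v=[-2.0200]
Step 45: x=[4.6066] v=[-1.9212]
Step 46: x=[4.5157] v=[-1.8171]
Step 47: x=[4.4303] v=[-1.7080]
Step 48: x=[4.3506] v=[-1.5942]
Step 49: x=[4.2768] v=[-1.4760]
Step 50: x=[4.2091] v=[-1.3537]
Step 51: x=[4.1477] v=[-1.2277]
Step 52: x=[4.0928] v=[-1.0983]
Step 53: x=[4.0445] v=[-0.9659]
Step 54: x=[4.0030] v=[-0.8308]
Step 55: x=[3.9683] v=[-0.6935]
Step 56: x=[3.9406] v=[-0.5543]
Step 57: x=[3.9199] v=[-0.4135]
Step 58: x=[3.9063] v=[-0.2716]
Step 59: x=[3.8999] v=[-0.1289]
Step 60: x=[3.9006] v=[0.0141]
First v>=0 after going negative at step 60, time=3.0000

Answer: 3.0000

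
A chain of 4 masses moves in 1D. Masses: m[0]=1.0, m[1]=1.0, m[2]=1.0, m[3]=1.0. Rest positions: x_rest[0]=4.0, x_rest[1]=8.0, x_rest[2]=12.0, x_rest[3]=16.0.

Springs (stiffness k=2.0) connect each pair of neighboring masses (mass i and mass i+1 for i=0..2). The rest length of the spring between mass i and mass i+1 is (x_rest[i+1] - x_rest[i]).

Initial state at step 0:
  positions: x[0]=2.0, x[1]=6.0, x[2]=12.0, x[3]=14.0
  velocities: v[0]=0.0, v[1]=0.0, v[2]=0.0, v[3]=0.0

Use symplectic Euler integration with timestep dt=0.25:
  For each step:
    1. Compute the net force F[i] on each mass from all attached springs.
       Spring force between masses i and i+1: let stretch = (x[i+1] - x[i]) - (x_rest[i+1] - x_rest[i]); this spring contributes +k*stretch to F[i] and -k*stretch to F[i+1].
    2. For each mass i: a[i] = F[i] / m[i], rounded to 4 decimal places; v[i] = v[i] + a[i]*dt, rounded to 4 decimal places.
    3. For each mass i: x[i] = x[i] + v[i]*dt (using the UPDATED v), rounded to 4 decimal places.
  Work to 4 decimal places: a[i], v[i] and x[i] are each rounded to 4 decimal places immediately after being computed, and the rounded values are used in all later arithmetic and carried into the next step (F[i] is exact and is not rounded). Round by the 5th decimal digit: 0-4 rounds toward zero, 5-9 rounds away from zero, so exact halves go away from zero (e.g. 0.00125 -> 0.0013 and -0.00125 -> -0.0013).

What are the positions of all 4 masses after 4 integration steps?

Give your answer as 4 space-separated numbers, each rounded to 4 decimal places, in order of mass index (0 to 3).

Answer: 2.3419 7.0088 9.3233 15.3263

Derivation:
Step 0: x=[2.0000 6.0000 12.0000 14.0000] v=[0.0000 0.0000 0.0000 0.0000]
Step 1: x=[2.0000 6.2500 11.5000 14.2500] v=[0.0000 1.0000 -2.0000 1.0000]
Step 2: x=[2.0313 6.6250 10.6875 14.6563] v=[0.1250 1.5000 -3.2500 1.6250]
Step 3: x=[2.1368 6.9336 9.8633 15.0665] v=[0.4219 1.2344 -3.2969 1.6406]
Step 4: x=[2.3419 7.0088 9.3233 15.3263] v=[0.8203 0.3009 -2.1602 1.0390]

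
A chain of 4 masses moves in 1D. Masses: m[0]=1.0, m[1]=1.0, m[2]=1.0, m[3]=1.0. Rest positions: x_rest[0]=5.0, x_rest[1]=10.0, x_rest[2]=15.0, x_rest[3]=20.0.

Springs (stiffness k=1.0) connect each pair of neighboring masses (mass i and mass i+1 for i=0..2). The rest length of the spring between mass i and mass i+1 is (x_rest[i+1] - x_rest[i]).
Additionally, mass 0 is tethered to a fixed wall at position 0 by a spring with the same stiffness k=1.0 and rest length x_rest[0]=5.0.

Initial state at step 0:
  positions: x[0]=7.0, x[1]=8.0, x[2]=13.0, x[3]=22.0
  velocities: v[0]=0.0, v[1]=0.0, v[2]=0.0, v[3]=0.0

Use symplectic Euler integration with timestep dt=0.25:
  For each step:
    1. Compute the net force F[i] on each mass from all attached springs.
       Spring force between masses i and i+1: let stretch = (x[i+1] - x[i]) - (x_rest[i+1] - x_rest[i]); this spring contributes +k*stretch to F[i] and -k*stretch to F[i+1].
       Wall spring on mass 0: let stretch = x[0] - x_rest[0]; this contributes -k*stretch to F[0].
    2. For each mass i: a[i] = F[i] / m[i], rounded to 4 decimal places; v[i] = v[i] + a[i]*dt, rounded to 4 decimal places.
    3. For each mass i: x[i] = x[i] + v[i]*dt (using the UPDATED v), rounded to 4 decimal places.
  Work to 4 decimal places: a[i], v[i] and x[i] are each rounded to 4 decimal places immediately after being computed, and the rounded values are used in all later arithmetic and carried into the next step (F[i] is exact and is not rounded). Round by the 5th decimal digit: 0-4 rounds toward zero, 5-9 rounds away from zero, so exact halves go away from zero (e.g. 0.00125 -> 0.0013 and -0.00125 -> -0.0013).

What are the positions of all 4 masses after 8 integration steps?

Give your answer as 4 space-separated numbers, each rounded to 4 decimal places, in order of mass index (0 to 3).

Step 0: x=[7.0000 8.0000 13.0000 22.0000] v=[0.0000 0.0000 0.0000 0.0000]
Step 1: x=[6.6250 8.2500 13.2500 21.7500] v=[-1.5000 1.0000 1.0000 -1.0000]
Step 2: x=[5.9375 8.7110 13.7188 21.2813] v=[-2.7500 1.8438 1.8750 -1.8750]
Step 3: x=[5.0523 9.3116 14.3472 20.6524] v=[-3.5410 2.4024 2.5137 -2.5156]
Step 4: x=[4.1175 9.9607 15.0550 19.9419] v=[-3.7393 2.5965 2.8311 -2.8419]
Step 5: x=[3.2905 10.5630 15.7498 19.2385] v=[-3.3079 2.4093 2.7793 -2.8136]
Step 6: x=[2.7124 11.0350 16.3385 18.6296] v=[-2.3124 1.8879 2.3548 -2.4358]
Step 7: x=[2.4849 11.3183 16.7389 18.1900] v=[-0.9099 1.1331 1.6017 -1.7586]
Step 8: x=[2.6542 11.3883 16.8912 17.9722] v=[0.6772 0.2799 0.6093 -0.8714]

Answer: 2.6542 11.3883 16.8912 17.9722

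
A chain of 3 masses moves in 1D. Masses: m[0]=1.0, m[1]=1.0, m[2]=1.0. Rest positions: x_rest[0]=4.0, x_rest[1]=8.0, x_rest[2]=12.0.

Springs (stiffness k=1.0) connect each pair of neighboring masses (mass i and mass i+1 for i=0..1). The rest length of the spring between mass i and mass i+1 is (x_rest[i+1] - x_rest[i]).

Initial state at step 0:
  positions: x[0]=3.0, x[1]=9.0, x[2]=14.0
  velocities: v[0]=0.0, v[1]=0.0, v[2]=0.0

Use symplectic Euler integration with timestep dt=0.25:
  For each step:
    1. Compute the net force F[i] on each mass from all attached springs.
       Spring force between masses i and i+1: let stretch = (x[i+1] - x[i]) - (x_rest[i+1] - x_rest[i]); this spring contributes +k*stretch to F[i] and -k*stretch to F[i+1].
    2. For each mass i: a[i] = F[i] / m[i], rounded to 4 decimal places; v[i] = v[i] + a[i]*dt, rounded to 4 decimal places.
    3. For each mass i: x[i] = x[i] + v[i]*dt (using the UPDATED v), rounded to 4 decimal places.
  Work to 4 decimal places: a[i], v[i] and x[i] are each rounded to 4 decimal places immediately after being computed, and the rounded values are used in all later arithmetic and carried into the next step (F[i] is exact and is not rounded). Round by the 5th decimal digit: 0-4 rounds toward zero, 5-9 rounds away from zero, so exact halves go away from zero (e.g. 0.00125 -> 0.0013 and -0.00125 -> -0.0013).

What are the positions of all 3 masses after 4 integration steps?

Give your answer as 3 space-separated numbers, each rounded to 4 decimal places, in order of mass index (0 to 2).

Answer: 4.0843 8.5358 13.3799

Derivation:
Step 0: x=[3.0000 9.0000 14.0000] v=[0.0000 0.0000 0.0000]
Step 1: x=[3.1250 8.9375 13.9375] v=[0.5000 -0.2500 -0.2500]
Step 2: x=[3.3633 8.8242 13.8125] v=[0.9531 -0.4531 -0.5000]
Step 3: x=[3.6929 8.6814 13.6257] v=[1.3183 -0.5713 -0.7471]
Step 4: x=[4.0843 8.5358 13.3799] v=[1.5654 -0.5824 -0.9832]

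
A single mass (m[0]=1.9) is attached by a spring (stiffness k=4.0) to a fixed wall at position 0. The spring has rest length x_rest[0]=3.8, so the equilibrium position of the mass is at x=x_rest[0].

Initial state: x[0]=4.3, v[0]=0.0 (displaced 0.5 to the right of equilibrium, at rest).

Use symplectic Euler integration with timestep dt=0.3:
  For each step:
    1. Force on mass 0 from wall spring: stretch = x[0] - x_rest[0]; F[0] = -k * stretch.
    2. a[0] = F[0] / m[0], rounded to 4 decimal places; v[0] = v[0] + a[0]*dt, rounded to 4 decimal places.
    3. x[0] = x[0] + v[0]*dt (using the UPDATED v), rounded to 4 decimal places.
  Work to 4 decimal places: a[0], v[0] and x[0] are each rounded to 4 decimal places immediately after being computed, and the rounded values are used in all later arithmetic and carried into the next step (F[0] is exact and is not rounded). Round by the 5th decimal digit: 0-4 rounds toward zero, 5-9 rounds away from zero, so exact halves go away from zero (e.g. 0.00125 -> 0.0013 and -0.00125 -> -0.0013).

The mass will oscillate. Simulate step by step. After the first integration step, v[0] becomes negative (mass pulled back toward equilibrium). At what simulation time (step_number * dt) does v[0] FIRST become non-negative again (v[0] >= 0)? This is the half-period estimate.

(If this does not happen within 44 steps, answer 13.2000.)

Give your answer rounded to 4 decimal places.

Step 0: x=[4.3000] v=[0.0000]
Step 1: x=[4.2053] v=[-0.3158]
Step 2: x=[4.0338] v=[-0.5718]
Step 3: x=[3.8180] v=[-0.7195]
Step 4: x=[3.5987] v=[-0.7309]
Step 5: x=[3.4176] v=[-0.6038]
Step 6: x=[3.3089] v=[-0.3623]
Step 7: x=[3.2933] v=[-0.0521]
Step 8: x=[3.3737] v=[0.2679]
First v>=0 after going negative at step 8, time=2.4000

Answer: 2.4000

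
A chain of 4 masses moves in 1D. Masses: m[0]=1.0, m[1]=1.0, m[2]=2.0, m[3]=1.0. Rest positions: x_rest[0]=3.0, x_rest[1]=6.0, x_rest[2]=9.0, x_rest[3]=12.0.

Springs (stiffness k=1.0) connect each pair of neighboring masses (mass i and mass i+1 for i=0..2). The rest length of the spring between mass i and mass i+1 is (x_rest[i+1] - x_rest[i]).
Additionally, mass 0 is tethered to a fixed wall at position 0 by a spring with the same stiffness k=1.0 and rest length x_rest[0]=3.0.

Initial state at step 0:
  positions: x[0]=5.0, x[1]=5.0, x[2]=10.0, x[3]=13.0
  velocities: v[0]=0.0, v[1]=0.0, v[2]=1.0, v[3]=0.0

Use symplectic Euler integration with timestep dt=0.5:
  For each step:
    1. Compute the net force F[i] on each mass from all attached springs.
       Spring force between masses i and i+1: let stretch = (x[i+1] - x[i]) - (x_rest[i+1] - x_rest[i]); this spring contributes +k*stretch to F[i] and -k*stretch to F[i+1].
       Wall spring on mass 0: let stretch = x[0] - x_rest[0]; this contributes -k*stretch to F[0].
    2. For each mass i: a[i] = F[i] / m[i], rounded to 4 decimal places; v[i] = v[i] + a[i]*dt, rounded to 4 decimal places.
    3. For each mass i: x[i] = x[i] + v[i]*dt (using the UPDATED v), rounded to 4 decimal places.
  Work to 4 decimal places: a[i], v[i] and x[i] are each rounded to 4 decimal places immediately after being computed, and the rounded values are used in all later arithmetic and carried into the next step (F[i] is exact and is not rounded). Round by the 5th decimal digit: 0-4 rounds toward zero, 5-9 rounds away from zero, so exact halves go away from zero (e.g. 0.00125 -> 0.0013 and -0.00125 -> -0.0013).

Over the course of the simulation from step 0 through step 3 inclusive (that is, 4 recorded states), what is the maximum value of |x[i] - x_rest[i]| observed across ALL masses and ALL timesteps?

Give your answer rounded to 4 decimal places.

Step 0: x=[5.0000 5.0000 10.0000 13.0000] v=[0.0000 0.0000 1.0000 0.0000]
Step 1: x=[3.7500 6.2500 10.2500 13.0000] v=[-2.5000 2.5000 0.5000 0.0000]
Step 2: x=[2.1875 7.8750 10.3438 13.0625] v=[-3.1250 3.2500 0.1875 0.1250]
Step 3: x=[1.5000 8.6954 10.4688 13.1954] v=[-1.3750 1.6407 0.2500 0.2657]
Max displacement = 2.6954

Answer: 2.6954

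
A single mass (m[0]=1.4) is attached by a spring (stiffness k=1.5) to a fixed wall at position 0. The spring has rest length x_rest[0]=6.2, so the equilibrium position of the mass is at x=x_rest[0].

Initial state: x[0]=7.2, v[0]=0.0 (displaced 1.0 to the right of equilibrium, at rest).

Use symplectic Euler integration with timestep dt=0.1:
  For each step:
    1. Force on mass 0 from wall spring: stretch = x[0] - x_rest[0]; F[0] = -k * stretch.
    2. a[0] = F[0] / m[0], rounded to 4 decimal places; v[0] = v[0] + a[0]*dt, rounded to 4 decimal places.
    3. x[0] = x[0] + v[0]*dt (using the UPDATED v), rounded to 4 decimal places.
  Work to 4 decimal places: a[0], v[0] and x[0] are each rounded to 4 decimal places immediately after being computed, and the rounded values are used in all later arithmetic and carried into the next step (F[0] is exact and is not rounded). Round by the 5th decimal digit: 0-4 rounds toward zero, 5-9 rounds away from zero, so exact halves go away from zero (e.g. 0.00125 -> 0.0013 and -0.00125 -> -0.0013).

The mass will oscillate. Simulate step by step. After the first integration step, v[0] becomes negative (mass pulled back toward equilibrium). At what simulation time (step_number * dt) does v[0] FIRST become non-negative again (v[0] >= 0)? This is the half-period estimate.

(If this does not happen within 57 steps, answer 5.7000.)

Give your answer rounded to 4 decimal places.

Step 0: x=[7.2000] v=[0.0000]
Step 1: x=[7.1893] v=[-0.1071]
Step 2: x=[7.1680] v=[-0.2131]
Step 3: x=[7.1363] v=[-0.3168]
Step 4: x=[7.0946] v=[-0.4171]
Step 5: x=[7.0433] v=[-0.5130]
Step 6: x=[6.9830] v=[-0.6034]
Step 7: x=[6.9143] v=[-0.6873]
Step 8: x=[6.8379] v=[-0.7638]
Step 9: x=[6.7547] v=[-0.8322]
Step 10: x=[6.6655] v=[-0.8916]
Step 11: x=[6.5714] v=[-0.9415]
Step 12: x=[6.4733] v=[-0.9813]
Step 13: x=[6.3722] v=[-1.0106]
Step 14: x=[6.2693] v=[-1.0291]
Step 15: x=[6.1657] v=[-1.0365]
Step 16: x=[6.0624] v=[-1.0328]
Step 17: x=[5.9606] v=[-1.0181]
Step 18: x=[5.8614] v=[-0.9925]
Step 19: x=[5.7658] v=[-0.9562]
Step 20: x=[5.6748] v=[-0.9097]
Step 21: x=[5.5895] v=[-0.8534]
Step 22: x=[5.5107] v=[-0.7880]
Step 23: x=[5.4393] v=[-0.7142]
Step 24: x=[5.3760] v=[-0.6327]
Step 25: x=[5.3216] v=[-0.5444]
Step 26: x=[5.2766] v=[-0.4503]
Step 27: x=[5.2415] v=[-0.3514]
Step 28: x=[5.2166] v=[-0.2487]
Step 29: x=[5.2023] v=[-0.1433]
Step 30: x=[5.1987] v=[-0.0364]
Step 31: x=[5.2058] v=[0.0709]
First v>=0 after going negative at step 31, time=3.1000

Answer: 3.1000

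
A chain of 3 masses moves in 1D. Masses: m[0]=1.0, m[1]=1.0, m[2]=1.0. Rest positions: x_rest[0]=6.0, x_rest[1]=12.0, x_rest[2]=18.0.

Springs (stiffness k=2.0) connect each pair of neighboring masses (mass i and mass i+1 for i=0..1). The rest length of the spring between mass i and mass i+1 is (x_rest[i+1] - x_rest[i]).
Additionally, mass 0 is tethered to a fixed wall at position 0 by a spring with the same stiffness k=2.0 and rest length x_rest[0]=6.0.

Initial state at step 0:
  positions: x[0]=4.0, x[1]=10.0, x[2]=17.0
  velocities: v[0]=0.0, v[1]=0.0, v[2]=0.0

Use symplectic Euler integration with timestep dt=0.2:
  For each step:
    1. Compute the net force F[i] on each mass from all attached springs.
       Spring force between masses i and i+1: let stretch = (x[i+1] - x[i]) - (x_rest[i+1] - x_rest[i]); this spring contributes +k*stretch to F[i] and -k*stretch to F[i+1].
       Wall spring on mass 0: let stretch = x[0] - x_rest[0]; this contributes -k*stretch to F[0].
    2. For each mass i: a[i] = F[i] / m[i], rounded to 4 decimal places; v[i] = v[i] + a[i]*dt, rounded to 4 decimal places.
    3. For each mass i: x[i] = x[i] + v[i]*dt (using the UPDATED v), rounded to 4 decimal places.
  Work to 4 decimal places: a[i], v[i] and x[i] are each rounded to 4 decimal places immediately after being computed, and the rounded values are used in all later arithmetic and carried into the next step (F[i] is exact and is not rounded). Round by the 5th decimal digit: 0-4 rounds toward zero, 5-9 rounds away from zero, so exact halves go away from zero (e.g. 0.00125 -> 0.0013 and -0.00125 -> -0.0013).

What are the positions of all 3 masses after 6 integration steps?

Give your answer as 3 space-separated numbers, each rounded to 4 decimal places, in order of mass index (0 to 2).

Step 0: x=[4.0000 10.0000 17.0000] v=[0.0000 0.0000 0.0000]
Step 1: x=[4.1600 10.0800 16.9200] v=[0.8000 0.4000 -0.4000]
Step 2: x=[4.4608 10.2336 16.7728] v=[1.5040 0.7680 -0.7360]
Step 3: x=[4.8666 10.4485 16.5825] v=[2.0288 1.0746 -0.9517]
Step 4: x=[5.3296 10.7076 16.3814] v=[2.3149 1.2954 -1.0053]
Step 5: x=[5.7965 10.9903 16.2064] v=[2.3343 1.4137 -0.8748]
Step 6: x=[6.2151 11.2748 16.0942] v=[2.0932 1.4226 -0.5612]

Answer: 6.2151 11.2748 16.0942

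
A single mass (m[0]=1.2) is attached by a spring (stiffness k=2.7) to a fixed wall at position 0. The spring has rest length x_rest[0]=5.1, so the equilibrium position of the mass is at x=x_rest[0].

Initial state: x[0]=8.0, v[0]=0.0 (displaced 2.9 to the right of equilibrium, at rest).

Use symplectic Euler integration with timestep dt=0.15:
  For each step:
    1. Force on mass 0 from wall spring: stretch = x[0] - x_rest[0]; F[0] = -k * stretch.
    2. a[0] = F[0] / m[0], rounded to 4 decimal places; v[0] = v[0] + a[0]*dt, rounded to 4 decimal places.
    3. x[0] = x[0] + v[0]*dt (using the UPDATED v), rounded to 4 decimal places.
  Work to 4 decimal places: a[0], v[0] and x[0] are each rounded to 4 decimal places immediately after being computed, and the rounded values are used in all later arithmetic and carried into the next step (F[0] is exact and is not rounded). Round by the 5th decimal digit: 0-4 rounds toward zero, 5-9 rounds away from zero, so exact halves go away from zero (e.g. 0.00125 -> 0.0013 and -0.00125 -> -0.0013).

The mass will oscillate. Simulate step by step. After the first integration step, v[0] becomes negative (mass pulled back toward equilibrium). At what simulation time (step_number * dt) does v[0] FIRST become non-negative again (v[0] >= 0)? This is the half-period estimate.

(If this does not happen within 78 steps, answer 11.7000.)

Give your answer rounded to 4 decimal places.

Answer: 2.1000

Derivation:
Step 0: x=[8.0000] v=[0.0000]
Step 1: x=[7.8532] v=[-0.9788]
Step 2: x=[7.5670] v=[-1.9080]
Step 3: x=[7.1559] v=[-2.7406]
Step 4: x=[6.6407] v=[-3.4345]
Step 5: x=[6.0475] v=[-3.9545]
Step 6: x=[5.4064] v=[-4.2743]
Step 7: x=[4.7497] v=[-4.3777]
Step 8: x=[4.1108] v=[-4.2595]
Step 9: x=[3.5220] v=[-3.9256]
Step 10: x=[3.0131] v=[-3.3930]
Step 11: x=[2.6098] v=[-2.6887]
Step 12: x=[2.3326] v=[-1.8483]
Step 13: x=[2.1955] v=[-0.9143]
Step 14: x=[2.2054] v=[0.0660]
First v>=0 after going negative at step 14, time=2.1000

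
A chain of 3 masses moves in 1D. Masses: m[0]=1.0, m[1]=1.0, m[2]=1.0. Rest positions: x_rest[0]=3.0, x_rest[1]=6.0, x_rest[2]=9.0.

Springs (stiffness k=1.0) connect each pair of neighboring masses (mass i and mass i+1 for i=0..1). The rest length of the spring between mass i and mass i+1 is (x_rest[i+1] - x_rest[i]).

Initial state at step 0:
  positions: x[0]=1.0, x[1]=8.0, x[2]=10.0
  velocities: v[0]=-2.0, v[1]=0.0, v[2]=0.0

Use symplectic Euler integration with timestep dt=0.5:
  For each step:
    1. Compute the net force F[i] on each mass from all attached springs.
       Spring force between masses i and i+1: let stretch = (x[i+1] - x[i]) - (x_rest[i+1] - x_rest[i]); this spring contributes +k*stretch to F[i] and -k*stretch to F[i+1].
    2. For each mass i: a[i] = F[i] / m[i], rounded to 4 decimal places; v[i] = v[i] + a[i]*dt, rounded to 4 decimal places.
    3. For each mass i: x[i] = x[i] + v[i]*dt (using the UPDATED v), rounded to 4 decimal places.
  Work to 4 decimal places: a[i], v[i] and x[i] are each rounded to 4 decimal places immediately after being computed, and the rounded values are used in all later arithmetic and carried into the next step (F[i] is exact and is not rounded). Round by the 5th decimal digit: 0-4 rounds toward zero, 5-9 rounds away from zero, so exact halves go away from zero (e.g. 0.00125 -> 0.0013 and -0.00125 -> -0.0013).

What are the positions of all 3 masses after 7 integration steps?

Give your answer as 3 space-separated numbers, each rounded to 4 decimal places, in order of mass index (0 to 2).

Step 0: x=[1.0000 8.0000 10.0000] v=[-2.0000 0.0000 0.0000]
Step 1: x=[1.0000 6.7500 10.2500] v=[0.0000 -2.5000 0.5000]
Step 2: x=[1.6875 4.9375 10.3750] v=[1.3750 -3.6250 0.2500]
Step 3: x=[2.4375 3.6719 9.8906] v=[1.5000 -2.5313 -0.9688]
Step 4: x=[2.7461 3.6523 8.6015] v=[0.6172 -0.0392 -2.5782]
Step 5: x=[2.5313 4.6435 6.8251] v=[-0.4297 1.9823 -3.5528]
Step 6: x=[2.0945 5.6520 5.2533] v=[-0.8736 2.0170 -3.1436]
Step 7: x=[1.7971 5.6715 4.5312] v=[-0.5949 0.0389 -1.4443]

Answer: 1.7971 5.6715 4.5312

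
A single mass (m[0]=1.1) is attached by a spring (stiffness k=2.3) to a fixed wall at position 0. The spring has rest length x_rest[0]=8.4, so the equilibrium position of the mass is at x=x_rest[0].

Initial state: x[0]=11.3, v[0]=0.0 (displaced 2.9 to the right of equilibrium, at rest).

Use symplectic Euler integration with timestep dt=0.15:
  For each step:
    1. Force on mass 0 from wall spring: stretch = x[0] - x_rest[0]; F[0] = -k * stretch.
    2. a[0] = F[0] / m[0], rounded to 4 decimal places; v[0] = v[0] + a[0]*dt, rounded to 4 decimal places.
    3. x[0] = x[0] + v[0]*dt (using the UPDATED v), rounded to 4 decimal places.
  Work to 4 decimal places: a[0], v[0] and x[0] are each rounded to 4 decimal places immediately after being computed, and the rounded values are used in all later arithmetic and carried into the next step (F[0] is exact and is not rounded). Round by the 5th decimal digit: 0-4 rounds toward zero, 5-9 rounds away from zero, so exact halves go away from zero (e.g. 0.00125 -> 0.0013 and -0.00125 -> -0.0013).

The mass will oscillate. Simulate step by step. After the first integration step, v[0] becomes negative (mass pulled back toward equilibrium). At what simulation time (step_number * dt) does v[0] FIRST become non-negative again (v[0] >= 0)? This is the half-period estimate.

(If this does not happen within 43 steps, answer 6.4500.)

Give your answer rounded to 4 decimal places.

Answer: 2.2500

Derivation:
Step 0: x=[11.3000] v=[0.0000]
Step 1: x=[11.1636] v=[-0.9095]
Step 2: x=[10.8972] v=[-1.7763]
Step 3: x=[10.5133] v=[-2.5595]
Step 4: x=[10.0300] v=[-3.2223]
Step 5: x=[9.4700] v=[-3.7335]
Step 6: x=[8.8596] v=[-4.0691]
Step 7: x=[8.2276] v=[-4.2133]
Step 8: x=[7.6037] v=[-4.1592]
Step 9: x=[7.0173] v=[-3.9095]
Step 10: x=[6.4959] v=[-3.4758]
Step 11: x=[6.0641] v=[-2.8786]
Step 12: x=[5.7422] v=[-2.1460]
Step 13: x=[5.5453] v=[-1.3124]
Step 14: x=[5.4827] v=[-0.4171]
Step 15: x=[5.5574] v=[0.4979]
First v>=0 after going negative at step 15, time=2.2500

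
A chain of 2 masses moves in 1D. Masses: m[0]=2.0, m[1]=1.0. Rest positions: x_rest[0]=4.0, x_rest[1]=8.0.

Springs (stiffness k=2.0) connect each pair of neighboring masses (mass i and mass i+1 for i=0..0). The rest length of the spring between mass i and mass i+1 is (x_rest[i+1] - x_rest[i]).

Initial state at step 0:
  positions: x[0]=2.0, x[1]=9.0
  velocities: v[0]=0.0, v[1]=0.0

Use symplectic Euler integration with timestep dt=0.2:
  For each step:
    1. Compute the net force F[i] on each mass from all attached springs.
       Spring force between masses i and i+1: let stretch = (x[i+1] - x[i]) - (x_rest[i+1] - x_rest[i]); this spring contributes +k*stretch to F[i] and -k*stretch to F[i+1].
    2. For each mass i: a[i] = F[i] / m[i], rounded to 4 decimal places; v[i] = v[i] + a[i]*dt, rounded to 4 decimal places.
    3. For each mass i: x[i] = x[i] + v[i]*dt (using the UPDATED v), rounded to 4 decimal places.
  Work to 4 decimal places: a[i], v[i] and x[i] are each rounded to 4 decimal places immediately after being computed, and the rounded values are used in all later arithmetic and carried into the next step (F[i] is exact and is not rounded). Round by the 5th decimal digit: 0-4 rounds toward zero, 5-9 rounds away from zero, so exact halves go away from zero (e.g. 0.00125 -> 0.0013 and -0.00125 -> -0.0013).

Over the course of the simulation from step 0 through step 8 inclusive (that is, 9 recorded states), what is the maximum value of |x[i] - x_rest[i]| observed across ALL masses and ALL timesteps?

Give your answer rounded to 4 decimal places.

Step 0: x=[2.0000 9.0000] v=[0.0000 0.0000]
Step 1: x=[2.1200 8.7600] v=[0.6000 -1.2000]
Step 2: x=[2.3456 8.3088] v=[1.1280 -2.2560]
Step 3: x=[2.6497 7.7005] v=[1.5206 -3.0413]
Step 4: x=[2.9959 7.0082] v=[1.7308 -3.4616]
Step 5: x=[3.3426 6.3149] v=[1.7333 -3.4665]
Step 6: x=[3.6482 5.7038] v=[1.5278 -3.0554]
Step 7: x=[3.8760 5.2483] v=[1.1389 -2.2776]
Step 8: x=[3.9987 5.0030] v=[0.6134 -1.2265]
Max displacement = 2.9970

Answer: 2.9970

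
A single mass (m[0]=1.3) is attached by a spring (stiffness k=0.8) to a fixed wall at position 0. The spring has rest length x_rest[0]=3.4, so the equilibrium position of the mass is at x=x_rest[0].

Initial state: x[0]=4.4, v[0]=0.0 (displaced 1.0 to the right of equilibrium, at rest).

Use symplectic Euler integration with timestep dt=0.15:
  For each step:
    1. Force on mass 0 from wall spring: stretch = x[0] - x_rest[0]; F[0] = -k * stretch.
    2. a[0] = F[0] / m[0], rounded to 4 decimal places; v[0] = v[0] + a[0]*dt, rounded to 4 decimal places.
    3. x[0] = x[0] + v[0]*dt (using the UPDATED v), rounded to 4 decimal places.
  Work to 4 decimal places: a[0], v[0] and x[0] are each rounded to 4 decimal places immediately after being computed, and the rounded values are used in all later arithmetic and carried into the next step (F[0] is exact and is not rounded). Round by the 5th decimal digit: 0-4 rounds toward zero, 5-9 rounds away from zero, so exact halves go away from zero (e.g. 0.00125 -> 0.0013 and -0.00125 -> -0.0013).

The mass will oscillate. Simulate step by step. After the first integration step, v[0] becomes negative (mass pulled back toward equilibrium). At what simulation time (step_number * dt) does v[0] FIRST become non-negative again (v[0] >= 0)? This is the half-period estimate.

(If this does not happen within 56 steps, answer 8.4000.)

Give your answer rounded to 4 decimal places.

Answer: 4.0500

Derivation:
Step 0: x=[4.4000] v=[0.0000]
Step 1: x=[4.3862] v=[-0.0923]
Step 2: x=[4.3587] v=[-0.1833]
Step 3: x=[4.3179] v=[-0.2718]
Step 4: x=[4.2644] v=[-0.3565]
Step 5: x=[4.1990] v=[-0.4363]
Step 6: x=[4.1225] v=[-0.5101]
Step 7: x=[4.0360] v=[-0.5768]
Step 8: x=[3.9407] v=[-0.6355]
Step 9: x=[3.8379] v=[-0.6854]
Step 10: x=[3.7290] v=[-0.7258]
Step 11: x=[3.6156] v=[-0.7562]
Step 12: x=[3.4992] v=[-0.7761]
Step 13: x=[3.3814] v=[-0.7853]
Step 14: x=[3.2639] v=[-0.7836]
Step 15: x=[3.1483] v=[-0.7710]
Step 16: x=[3.0361] v=[-0.7478]
Step 17: x=[2.9290] v=[-0.7142]
Step 18: x=[2.8284] v=[-0.6707]
Step 19: x=[2.7357] v=[-0.6179]
Step 20: x=[2.6522] v=[-0.5566]
Step 21: x=[2.5791] v=[-0.4876]
Step 22: x=[2.5173] v=[-0.4118]
Step 23: x=[2.4678] v=[-0.3303]
Step 24: x=[2.4312] v=[-0.2442]
Step 25: x=[2.4080] v=[-0.1548]
Step 26: x=[2.3985] v=[-0.0632]
Step 27: x=[2.4029] v=[0.0292]
First v>=0 after going negative at step 27, time=4.0500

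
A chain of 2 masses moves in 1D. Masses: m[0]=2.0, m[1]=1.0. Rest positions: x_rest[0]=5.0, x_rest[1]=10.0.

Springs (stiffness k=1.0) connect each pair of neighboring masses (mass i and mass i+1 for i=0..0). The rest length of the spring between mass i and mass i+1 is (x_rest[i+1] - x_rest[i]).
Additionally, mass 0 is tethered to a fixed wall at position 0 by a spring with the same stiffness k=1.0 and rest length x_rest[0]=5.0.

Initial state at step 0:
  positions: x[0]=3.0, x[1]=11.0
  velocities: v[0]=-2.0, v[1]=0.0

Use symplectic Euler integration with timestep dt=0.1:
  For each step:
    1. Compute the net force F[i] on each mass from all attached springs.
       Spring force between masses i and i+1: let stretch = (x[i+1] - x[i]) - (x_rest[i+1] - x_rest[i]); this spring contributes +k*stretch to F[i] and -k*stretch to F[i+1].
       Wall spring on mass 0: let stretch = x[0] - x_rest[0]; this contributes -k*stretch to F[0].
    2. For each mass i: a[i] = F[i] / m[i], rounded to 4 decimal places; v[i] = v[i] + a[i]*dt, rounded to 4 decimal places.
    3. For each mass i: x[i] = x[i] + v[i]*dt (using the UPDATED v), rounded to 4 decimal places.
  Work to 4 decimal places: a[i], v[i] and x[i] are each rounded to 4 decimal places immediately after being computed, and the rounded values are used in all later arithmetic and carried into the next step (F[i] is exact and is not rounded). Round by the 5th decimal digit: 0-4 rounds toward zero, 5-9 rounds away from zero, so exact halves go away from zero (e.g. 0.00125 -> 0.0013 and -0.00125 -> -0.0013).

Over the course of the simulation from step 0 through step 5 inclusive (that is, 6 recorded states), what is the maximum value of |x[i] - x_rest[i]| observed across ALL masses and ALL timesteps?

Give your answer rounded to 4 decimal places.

Answer: 2.5994

Derivation:
Step 0: x=[3.0000 11.0000] v=[-2.0000 0.0000]
Step 1: x=[2.8250 10.9700] v=[-1.7500 -0.3000]
Step 2: x=[2.6766 10.9086] v=[-1.4840 -0.6145]
Step 3: x=[2.5560 10.8148] v=[-1.2062 -0.9377]
Step 4: x=[2.4639 10.6884] v=[-0.9211 -1.2636]
Step 5: x=[2.4006 10.5298] v=[-0.6331 -1.5861]
Max displacement = 2.5994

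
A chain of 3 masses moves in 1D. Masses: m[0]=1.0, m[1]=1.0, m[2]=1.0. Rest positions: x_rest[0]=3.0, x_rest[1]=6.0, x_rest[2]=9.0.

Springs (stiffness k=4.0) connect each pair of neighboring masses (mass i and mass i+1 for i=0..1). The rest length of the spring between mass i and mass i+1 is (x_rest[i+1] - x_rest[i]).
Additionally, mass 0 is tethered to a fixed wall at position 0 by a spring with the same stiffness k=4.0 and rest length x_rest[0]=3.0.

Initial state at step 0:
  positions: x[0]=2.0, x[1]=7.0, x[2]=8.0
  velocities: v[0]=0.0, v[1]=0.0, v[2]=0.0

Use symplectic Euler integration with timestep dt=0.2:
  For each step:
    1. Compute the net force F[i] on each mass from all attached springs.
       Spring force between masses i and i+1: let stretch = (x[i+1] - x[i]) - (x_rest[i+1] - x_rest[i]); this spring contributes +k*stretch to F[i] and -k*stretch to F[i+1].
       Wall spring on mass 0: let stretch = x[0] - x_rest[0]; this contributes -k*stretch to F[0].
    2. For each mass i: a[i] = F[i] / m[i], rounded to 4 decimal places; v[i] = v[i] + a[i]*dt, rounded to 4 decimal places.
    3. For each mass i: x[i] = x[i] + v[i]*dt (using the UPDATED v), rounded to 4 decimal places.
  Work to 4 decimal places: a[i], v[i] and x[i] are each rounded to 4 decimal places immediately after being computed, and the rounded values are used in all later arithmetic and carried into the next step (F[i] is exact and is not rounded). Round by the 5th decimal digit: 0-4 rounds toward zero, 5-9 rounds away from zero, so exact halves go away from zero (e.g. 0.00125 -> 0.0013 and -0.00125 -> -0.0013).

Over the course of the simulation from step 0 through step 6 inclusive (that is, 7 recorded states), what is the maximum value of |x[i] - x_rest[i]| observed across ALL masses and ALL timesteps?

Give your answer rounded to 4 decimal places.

Step 0: x=[2.0000 7.0000 8.0000] v=[0.0000 0.0000 0.0000]
Step 1: x=[2.4800 6.3600 8.3200] v=[2.4000 -3.2000 1.6000]
Step 2: x=[3.1840 5.4128 8.8064] v=[3.5200 -4.7360 2.4320]
Step 3: x=[3.7352 4.6520 9.2298] v=[2.7558 -3.8042 2.1171]
Step 4: x=[3.8354 4.4769 9.4008] v=[0.5011 -0.8754 0.8549]
Step 5: x=[3.4246 4.9870 9.2640] v=[-2.0540 2.5505 -0.6842]
Step 6: x=[2.7158 5.9314 8.9228] v=[-3.5438 4.7222 -1.7058]
Max displacement = 1.5231

Answer: 1.5231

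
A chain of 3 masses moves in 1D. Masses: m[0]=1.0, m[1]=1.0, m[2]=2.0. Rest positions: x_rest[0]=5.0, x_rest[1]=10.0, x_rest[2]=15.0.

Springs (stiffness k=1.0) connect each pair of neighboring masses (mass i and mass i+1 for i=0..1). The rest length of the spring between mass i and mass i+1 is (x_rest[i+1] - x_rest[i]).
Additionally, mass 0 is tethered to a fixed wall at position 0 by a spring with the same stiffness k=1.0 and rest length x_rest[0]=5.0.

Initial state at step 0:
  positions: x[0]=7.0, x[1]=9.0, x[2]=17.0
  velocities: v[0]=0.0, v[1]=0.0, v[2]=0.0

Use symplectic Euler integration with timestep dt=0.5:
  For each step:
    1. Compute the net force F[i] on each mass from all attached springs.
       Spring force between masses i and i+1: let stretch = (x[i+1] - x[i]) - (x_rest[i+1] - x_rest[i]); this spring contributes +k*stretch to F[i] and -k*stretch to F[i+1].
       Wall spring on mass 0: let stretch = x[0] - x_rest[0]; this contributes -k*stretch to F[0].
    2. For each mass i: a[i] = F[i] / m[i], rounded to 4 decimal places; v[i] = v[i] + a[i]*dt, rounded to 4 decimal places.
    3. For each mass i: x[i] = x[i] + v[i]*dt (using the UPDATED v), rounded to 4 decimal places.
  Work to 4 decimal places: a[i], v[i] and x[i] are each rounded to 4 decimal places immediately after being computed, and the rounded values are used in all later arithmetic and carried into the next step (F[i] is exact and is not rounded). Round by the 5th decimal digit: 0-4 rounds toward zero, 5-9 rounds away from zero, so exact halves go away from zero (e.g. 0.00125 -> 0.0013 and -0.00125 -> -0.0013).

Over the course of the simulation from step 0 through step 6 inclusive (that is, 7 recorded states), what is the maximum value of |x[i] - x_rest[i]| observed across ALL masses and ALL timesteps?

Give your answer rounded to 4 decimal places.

Answer: 3.1055

Derivation:
Step 0: x=[7.0000 9.0000 17.0000] v=[0.0000 0.0000 0.0000]
Step 1: x=[5.7500 10.5000 16.6250] v=[-2.5000 3.0000 -0.7500]
Step 2: x=[4.2500 12.3438 16.1094] v=[-3.0000 3.6875 -1.0313]
Step 3: x=[3.7110 13.1055 15.7481] v=[-1.0781 1.5234 -0.7227]
Step 4: x=[4.5929 12.1792 15.6814] v=[1.7637 -1.8526 -0.1334]
Step 5: x=[6.2231 10.2319 15.8020] v=[3.2604 -3.8947 0.2411]
Step 6: x=[7.2998 8.6749 15.8513] v=[2.1533 -3.1141 0.0986]
Max displacement = 3.1055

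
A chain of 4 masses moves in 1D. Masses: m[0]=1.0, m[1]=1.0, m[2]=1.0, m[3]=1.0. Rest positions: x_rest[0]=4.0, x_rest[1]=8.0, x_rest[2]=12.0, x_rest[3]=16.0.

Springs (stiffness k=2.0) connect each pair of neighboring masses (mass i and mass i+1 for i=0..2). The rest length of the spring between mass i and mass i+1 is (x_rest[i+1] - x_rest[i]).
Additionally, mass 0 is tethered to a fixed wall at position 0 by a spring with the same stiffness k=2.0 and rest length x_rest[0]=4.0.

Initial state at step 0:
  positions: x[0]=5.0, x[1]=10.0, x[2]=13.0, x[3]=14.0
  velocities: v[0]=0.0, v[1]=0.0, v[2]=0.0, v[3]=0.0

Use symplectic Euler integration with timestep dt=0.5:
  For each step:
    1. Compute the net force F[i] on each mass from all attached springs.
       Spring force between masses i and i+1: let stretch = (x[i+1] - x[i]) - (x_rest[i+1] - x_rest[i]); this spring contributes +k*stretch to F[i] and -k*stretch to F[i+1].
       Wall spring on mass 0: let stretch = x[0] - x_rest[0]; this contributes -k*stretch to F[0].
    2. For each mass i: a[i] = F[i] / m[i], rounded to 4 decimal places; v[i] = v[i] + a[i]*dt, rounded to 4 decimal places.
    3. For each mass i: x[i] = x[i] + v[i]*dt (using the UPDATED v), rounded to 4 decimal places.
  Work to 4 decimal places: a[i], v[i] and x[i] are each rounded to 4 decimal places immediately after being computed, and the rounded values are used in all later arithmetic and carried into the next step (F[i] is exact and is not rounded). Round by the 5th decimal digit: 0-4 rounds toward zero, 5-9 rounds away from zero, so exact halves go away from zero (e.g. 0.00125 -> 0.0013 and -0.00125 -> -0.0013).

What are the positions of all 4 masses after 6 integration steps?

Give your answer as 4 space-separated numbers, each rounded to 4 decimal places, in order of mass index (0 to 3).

Step 0: x=[5.0000 10.0000 13.0000 14.0000] v=[0.0000 0.0000 0.0000 0.0000]
Step 1: x=[5.0000 9.0000 12.0000 15.5000] v=[0.0000 -2.0000 -2.0000 3.0000]
Step 2: x=[4.5000 7.5000 11.2500 17.2500] v=[-1.0000 -3.0000 -1.5000 3.5000]
Step 3: x=[3.2500 6.3750 11.6250 18.0000] v=[-2.5000 -2.2500 0.7500 1.5000]
Step 4: x=[1.9375 6.3125 12.5625 17.5625] v=[-2.6250 -0.1250 1.8750 -0.8750]
Step 5: x=[1.8438 7.1875 12.8750 16.6250] v=[-0.1875 1.7500 0.6250 -1.8750]
Step 6: x=[3.5000 8.2344 12.2188 15.8125] v=[3.3124 2.0938 -1.3125 -1.6250]

Answer: 3.5000 8.2344 12.2188 15.8125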